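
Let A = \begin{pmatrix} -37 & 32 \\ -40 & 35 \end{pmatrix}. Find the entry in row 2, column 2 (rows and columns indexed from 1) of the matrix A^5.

13715

Characteristic polynomial: μ^2 + 2μ - 15 = (μ - 3)(μ + 5), so the eigenvalues are -5, 3.
μ=-5: eigenvector (1, 1).
μ=3: eigenvector (4, 5).
P = [[1, 4], [1, 5]], D = diag(-5, 3), P⁻¹ = [[5, -4], [-1, 1]].
A⁵ = P·diag(-3125, 243)·P⁻¹ = [[-16597, 13472], [-16840, 13715]].
The requested entry is 13715.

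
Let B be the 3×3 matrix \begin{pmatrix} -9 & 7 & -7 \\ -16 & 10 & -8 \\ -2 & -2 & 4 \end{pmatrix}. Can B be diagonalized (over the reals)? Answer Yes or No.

Yes

Characteristic polynomial: p(μ) = μ^3 - 5μ^2 - 4μ + 20 = (μ - 5)(μ - 2)(μ + 2).
All 3 eigenvalues are distinct, so B is diagonalizable.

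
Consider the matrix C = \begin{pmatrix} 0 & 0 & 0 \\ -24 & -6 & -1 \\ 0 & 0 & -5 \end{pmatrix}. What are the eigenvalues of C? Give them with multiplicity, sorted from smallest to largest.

Characteristic polynomial: p(μ) = μ^3 + 11μ^2 + 30μ = μ(μ + 5)(μ + 6).
Roots (with multiplicity): -6, -5, 0.

-6, -5, 0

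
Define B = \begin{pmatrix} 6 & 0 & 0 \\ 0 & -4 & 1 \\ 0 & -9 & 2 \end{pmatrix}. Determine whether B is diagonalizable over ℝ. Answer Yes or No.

Characteristic polynomial: p(r) = r^3 - 4r^2 - 11r - 6 = (r - 6)(r + 1)^2.
r = -1 has algebraic multiplicity 2; rank(B + 1I) = 2, so geometric multiplicity = 1.
Geometric multiplicity < algebraic multiplicity, so B is not diagonalizable.

No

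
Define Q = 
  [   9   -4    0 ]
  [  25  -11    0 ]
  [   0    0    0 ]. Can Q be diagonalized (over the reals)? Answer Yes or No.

Characteristic polynomial: p(λ) = λ^3 + 2λ^2 + λ = λ(λ + 1)^2.
λ = -1 has algebraic multiplicity 2; rank(Q + 1I) = 2, so geometric multiplicity = 1.
Geometric multiplicity < algebraic multiplicity, so Q is not diagonalizable.

No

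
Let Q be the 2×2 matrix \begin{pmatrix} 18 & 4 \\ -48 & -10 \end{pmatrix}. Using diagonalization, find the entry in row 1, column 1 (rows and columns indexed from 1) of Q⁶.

186432

Characteristic polynomial: λ^2 - 8λ + 12 = (λ - 6)(λ - 2), so the eigenvalues are 2, 6.
λ=6: eigenvector (1, -3).
λ=2: eigenvector (-1, 4).
P = [[1, -1], [-3, 4]], D = diag(6, 2), P⁻¹ = [[4, 1], [3, 1]].
Q⁶ = P·diag(46656, 64)·P⁻¹ = [[186432, 46592], [-559104, -139712]].
The requested entry is 186432.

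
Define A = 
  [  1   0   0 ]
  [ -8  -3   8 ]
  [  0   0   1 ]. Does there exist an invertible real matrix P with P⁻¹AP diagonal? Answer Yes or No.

Characteristic polynomial: p(λ) = λ^3 + λ^2 - 5λ + 3 = (λ - 1)^2(λ + 3).
λ = 1 has algebraic multiplicity 2; rank(A − 1I) = 1, so geometric multiplicity = 2.
Every eigenvalue has geometric = algebraic multiplicity, so A is diagonalizable.

Yes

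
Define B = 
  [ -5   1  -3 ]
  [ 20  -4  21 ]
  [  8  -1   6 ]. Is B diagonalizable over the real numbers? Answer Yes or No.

Characteristic polynomial: p(r) = r^3 + 3r^2 - 9r - 27 = (r - 3)(r + 3)^2.
r = -3 has algebraic multiplicity 2; rank(B + 3I) = 2, so geometric multiplicity = 1.
Geometric multiplicity < algebraic multiplicity, so B is not diagonalizable.

No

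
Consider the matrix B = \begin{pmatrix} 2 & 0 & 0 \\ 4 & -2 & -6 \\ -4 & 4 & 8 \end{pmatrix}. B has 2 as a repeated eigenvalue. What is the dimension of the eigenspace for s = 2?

B − 2I = [[0, 0, 0], [4, -4, -6], [-4, 4, 6]].
This matrix has rank 1, so its null space has dimension 3 − 1 = 2.

2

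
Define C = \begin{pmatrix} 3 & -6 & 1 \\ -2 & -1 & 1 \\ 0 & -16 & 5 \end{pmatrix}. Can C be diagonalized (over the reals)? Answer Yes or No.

No

Characteristic polynomial: p(μ) = μ^3 - 7μ^2 + 11μ - 5 = (μ - 5)(μ - 1)^2.
μ = 1 has algebraic multiplicity 2; rank(C − 1I) = 2, so geometric multiplicity = 1.
Geometric multiplicity < algebraic multiplicity, so C is not diagonalizable.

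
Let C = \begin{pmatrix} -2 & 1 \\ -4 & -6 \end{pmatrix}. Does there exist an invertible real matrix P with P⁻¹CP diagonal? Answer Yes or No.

Characteristic polynomial: p(t) = t^2 + 8t + 16 = (t + 4)^2.
t = -4 has algebraic multiplicity 2; rank(C + 4I) = 1, so geometric multiplicity = 1.
Geometric multiplicity < algebraic multiplicity, so C is not diagonalizable.

No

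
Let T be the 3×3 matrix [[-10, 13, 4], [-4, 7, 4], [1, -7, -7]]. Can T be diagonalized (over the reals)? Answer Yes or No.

Characteristic polynomial: p(s) = s^3 + 10s^2 + 27s + 18 = (s + 1)(s + 3)(s + 6).
All 3 eigenvalues are distinct, so T is diagonalizable.

Yes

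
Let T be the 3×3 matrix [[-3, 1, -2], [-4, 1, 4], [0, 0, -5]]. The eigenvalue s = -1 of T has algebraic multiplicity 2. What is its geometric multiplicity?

T + 1I = [[-2, 1, -2], [-4, 2, 4], [0, 0, -4]].
This matrix has rank 2, so its null space has dimension 3 − 2 = 1.

1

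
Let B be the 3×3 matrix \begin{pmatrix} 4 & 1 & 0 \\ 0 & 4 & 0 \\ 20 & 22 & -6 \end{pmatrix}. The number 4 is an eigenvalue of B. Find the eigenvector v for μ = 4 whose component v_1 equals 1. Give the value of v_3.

2

B − 4I = [[0, 1, 0], [0, 0, 0], [20, 22, -10]].
Solving (B − 4I)v = 0 gives the eigenspace spanned by (1, 0, 2).
With v_1 = 1, v = (1, 0, 2), so v_3 = 2.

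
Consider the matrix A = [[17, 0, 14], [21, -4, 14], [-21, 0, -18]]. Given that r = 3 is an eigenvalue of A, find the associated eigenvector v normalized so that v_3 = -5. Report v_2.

5

A − 3I = [[14, 0, 14], [21, -7, 14], [-21, 0, -21]].
Solving (A − 3I)v = 0 gives the eigenspace spanned by (5, 5, -5).
With v_3 = -5, v = (5, 5, -5), so v_2 = 5.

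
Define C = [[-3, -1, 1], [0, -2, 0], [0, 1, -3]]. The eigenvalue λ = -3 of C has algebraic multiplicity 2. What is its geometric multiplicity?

1

C + 3I = [[0, -1, 1], [0, 1, 0], [0, 1, 0]].
This matrix has rank 2, so its null space has dimension 3 − 2 = 1.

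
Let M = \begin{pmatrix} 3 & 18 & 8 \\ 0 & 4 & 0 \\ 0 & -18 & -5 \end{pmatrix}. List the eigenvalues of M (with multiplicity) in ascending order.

-5, 3, 4

Characteristic polynomial: p(t) = t^3 - 2t^2 - 23t + 60 = (t - 4)(t - 3)(t + 5).
Roots (with multiplicity): -5, 3, 4.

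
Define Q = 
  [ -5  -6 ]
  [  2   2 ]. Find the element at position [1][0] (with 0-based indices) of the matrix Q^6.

Characteristic polynomial: t^2 + 3t + 2 = (t + 1)(t + 2), so the eigenvalues are -2, -1.
t=-1: eigenvector (3, -2).
t=-2: eigenvector (2, -1).
P = [[3, 2], [-2, -1]], D = diag(-1, -2), P⁻¹ = [[-1, -2], [2, 3]].
Q⁶ = P·diag(1, 64)·P⁻¹ = [[253, 378], [-126, -188]].
The requested entry is -126.

-126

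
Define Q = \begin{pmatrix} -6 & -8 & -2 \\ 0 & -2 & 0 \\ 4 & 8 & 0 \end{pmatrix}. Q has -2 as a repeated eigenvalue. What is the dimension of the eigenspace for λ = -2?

Q + 2I = [[-4, -8, -2], [0, 0, 0], [4, 8, 2]].
This matrix has rank 1, so its null space has dimension 3 − 1 = 2.

2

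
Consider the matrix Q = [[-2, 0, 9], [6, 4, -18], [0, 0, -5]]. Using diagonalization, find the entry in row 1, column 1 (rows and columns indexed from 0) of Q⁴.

256

Characteristic polynomial: t^3 + 3t^2 - 18t - 40 = (t - 4)(t + 2)(t + 5), so the eigenvalues are -5, -2, 4.
t=-2: eigenvector (1, -1, 0).
t=4: eigenvector (0, 1, 0).
t=-5: eigenvector (-3, 4, 1).
P = [[1, 0, -3], [-1, 1, 4], [0, 0, 1]], D = diag(-2, 4, -5), P⁻¹ = [[1, 0, 3], [1, 1, -1], [0, 0, 1]].
Q⁴ = P·diag(16, 256, 625)·P⁻¹ = [[16, 0, -1827], [240, 256, 2196], [0, 0, 625]].
The requested entry is 256.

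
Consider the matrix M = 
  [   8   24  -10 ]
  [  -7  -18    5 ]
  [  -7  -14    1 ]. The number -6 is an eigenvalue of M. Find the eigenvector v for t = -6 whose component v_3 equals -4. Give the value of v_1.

M + 6I = [[14, 24, -10], [-7, -12, 5], [-7, -14, 7]].
Solving (M + 6I)v = 0 gives the eigenspace spanned by (4, -4, -4).
With v_3 = -4, v = (4, -4, -4), so v_1 = 4.

4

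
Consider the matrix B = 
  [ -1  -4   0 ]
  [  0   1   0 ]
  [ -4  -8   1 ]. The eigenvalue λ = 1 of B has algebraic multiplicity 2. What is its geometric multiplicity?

2

B − 1I = [[-2, -4, 0], [0, 0, 0], [-4, -8, 0]].
This matrix has rank 1, so its null space has dimension 3 − 1 = 2.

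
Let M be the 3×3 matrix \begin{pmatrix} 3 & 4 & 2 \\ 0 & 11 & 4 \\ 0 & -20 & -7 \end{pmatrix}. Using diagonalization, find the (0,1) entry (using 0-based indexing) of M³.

Characteristic polynomial: λ^3 - 7λ^2 + 15λ - 9 = (λ - 3)^2(λ - 1), so the eigenvalues are 1, 3, 3.
λ=3: eigenvector (1, 1, -2).
λ=1: eigenvector (-1, -2, 5).
λ=3: eigenvector (0, 1, -2).
P = [[1, -1, 0], [1, -2, 1], [-2, 5, -2]], D = diag(3, 1, 3), P⁻¹ = [[1, 2, 1], [0, 2, 1], [-1, 3, 1]].
M³ = P·diag(27, 1, 27)·P⁻¹ = [[27, 52, 26], [0, 131, 52], [0, -260, -103]].
The requested entry is 52.

52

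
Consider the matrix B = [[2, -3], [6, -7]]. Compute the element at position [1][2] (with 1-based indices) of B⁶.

4095

Characteristic polynomial: t^2 + 5t + 4 = (t + 1)(t + 4), so the eigenvalues are -4, -1.
t=-4: eigenvector (-1, -2).
t=-1: eigenvector (1, 1).
P = [[-1, 1], [-2, 1]], D = diag(-4, -1), P⁻¹ = [[1, -1], [2, -1]].
B⁶ = P·diag(4096, 1)·P⁻¹ = [[-4094, 4095], [-8190, 8191]].
The requested entry is 4095.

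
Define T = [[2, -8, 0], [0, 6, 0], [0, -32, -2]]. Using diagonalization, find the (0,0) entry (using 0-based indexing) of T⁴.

16

Characteristic polynomial: μ^3 - 6μ^2 - 4μ + 24 = (μ - 6)(μ - 2)(μ + 2), so the eigenvalues are -2, 2, 6.
μ=6: eigenvector (-2, 1, -4).
μ=2: eigenvector (1, 0, 0).
μ=-2: eigenvector (0, 0, 1).
P = [[-2, 1, 0], [1, 0, 0], [-4, 0, 1]], D = diag(6, 2, -2), P⁻¹ = [[0, 1, 0], [1, 2, 0], [0, 4, 1]].
T⁴ = P·diag(1296, 16, 16)·P⁻¹ = [[16, -2560, 0], [0, 1296, 0], [0, -5120, 16]].
The requested entry is 16.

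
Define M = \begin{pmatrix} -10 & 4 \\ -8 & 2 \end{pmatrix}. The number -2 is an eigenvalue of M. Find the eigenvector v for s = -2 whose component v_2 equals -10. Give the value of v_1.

-5

M + 2I = [[-8, 4], [-8, 4]].
Solving (M + 2I)v = 0 gives the eigenspace spanned by (-5, -10).
With v_2 = -10, v = (-5, -10), so v_1 = -5.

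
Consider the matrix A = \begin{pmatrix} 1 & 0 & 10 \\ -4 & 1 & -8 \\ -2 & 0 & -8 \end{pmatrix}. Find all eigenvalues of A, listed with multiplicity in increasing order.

Characteristic polynomial: p(λ) = λ^3 + 6λ^2 + 5λ - 12 = (λ - 1)(λ + 3)(λ + 4).
Roots (with multiplicity): -4, -3, 1.

-4, -3, 1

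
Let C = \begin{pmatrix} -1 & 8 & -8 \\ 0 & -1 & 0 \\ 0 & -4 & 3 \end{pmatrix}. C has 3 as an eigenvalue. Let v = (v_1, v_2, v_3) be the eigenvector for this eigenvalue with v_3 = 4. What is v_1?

C − 3I = [[-4, 8, -8], [0, -4, 0], [0, -4, 0]].
Solving (C − 3I)v = 0 gives the eigenspace spanned by (-8, 0, 4).
With v_3 = 4, v = (-8, 0, 4), so v_1 = -8.

-8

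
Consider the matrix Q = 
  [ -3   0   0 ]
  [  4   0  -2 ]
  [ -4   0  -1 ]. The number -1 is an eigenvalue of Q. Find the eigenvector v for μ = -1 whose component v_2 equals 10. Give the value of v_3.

Q + 1I = [[-2, 0, 0], [4, 1, -2], [-4, 0, 0]].
Solving (Q + 1I)v = 0 gives the eigenspace spanned by (0, 10, 5).
With v_2 = 10, v = (0, 10, 5), so v_3 = 5.

5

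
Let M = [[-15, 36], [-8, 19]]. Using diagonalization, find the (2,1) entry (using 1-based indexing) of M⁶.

-2912

Characteristic polynomial: λ^2 - 4λ + 3 = (λ - 3)(λ - 1), so the eigenvalues are 1, 3.
λ=3: eigenvector (2, 1).
λ=1: eigenvector (9, 4).
P = [[2, 9], [1, 4]], D = diag(3, 1), P⁻¹ = [[-4, 9], [1, -2]].
M⁶ = P·diag(729, 1)·P⁻¹ = [[-5823, 13104], [-2912, 6553]].
The requested entry is -2912.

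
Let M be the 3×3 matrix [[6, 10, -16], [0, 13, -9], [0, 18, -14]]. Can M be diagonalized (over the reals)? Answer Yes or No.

Characteristic polynomial: p(r) = r^3 - 5r^2 - 26r + 120 = (r - 6)(r - 4)(r + 5).
All 3 eigenvalues are distinct, so M is diagonalizable.

Yes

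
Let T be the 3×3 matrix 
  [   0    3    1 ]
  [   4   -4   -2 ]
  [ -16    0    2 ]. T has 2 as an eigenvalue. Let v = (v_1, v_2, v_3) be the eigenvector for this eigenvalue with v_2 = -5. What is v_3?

15

T − 2I = [[-2, 3, 1], [4, -6, -2], [-16, 0, 0]].
Solving (T − 2I)v = 0 gives the eigenspace spanned by (0, -5, 15).
With v_2 = -5, v = (0, -5, 15), so v_3 = 15.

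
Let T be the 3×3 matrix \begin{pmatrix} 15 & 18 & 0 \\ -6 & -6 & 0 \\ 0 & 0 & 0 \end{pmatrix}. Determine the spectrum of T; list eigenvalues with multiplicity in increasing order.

Characteristic polynomial: p(s) = s^3 - 9s^2 + 18s = s(s - 6)(s - 3).
Roots (with multiplicity): 0, 3, 6.

0, 3, 6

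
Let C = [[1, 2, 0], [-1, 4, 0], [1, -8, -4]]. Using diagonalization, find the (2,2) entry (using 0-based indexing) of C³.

-64

Characteristic polynomial: r^3 - r^2 - 14r + 24 = (r - 3)(r - 2)(r + 4), so the eigenvalues are -4, 2, 3.
r=2: eigenvector (2, 1, -1).
r=3: eigenvector (1, 1, -1).
r=-4: eigenvector (0, 0, 1).
P = [[2, 1, 0], [1, 1, 0], [-1, -1, 1]], D = diag(2, 3, -4), P⁻¹ = [[1, -1, 0], [-1, 2, 0], [0, 1, 1]].
C³ = P·diag(8, 27, -64)·P⁻¹ = [[-11, 38, 0], [-19, 46, 0], [19, -110, -64]].
The requested entry is -64.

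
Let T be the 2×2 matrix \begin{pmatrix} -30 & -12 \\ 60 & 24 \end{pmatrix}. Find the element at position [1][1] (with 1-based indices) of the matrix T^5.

-38880

Characteristic polynomial: r^2 + 6r = r(r + 6), so the eigenvalues are -6, 0.
r=-6: eigenvector (1, -2).
r=0: eigenvector (-2, 5).
P = [[1, -2], [-2, 5]], D = diag(-6, 0), P⁻¹ = [[5, 2], [2, 1]].
T⁵ = P·diag(-7776, 0)·P⁻¹ = [[-38880, -15552], [77760, 31104]].
The requested entry is -38880.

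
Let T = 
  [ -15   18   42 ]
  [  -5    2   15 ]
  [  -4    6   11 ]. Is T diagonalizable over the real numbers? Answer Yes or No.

Yes

Characteristic polynomial: p(s) = s^3 + 2s^2 - 5s - 6 = (s - 2)(s + 1)(s + 3).
All 3 eigenvalues are distinct, so T is diagonalizable.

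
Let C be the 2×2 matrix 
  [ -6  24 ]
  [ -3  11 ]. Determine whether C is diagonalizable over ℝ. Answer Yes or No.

Characteristic polynomial: p(μ) = μ^2 - 5μ + 6 = (μ - 3)(μ - 2).
All 2 eigenvalues are distinct, so C is diagonalizable.

Yes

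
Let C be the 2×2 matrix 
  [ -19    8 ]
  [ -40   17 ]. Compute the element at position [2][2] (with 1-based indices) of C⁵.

977

Characteristic polynomial: r^2 + 2r - 3 = (r - 1)(r + 3), so the eigenvalues are -3, 1.
r=1: eigenvector (2, 5).
r=-3: eigenvector (1, 2).
P = [[2, 1], [5, 2]], D = diag(1, -3), P⁻¹ = [[-2, 1], [5, -2]].
C⁵ = P·diag(1, -243)·P⁻¹ = [[-1219, 488], [-2440, 977]].
The requested entry is 977.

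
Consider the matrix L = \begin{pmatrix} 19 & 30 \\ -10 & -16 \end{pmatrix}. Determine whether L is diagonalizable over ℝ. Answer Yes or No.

Yes

Characteristic polynomial: p(t) = t^2 - 3t - 4 = (t - 4)(t + 1).
All 2 eigenvalues are distinct, so L is diagonalizable.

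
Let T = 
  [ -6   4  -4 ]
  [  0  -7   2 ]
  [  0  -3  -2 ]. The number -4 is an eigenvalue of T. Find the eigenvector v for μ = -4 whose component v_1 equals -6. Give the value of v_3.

T + 4I = [[-2, 4, -4], [0, -3, 2], [0, -3, 2]].
Solving (T + 4I)v = 0 gives the eigenspace spanned by (-6, 6, 9).
With v_1 = -6, v = (-6, 6, 9), so v_3 = 9.

9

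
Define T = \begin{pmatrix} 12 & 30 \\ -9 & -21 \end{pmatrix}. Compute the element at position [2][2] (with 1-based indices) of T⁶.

276291

Characteristic polynomial: μ^2 + 9μ + 18 = (μ + 3)(μ + 6), so the eigenvalues are -6, -3.
μ=-6: eigenvector (-5, 3).
μ=-3: eigenvector (-2, 1).
P = [[-5, -2], [3, 1]], D = diag(-6, -3), P⁻¹ = [[1, 2], [-3, -5]].
T⁶ = P·diag(46656, 729)·P⁻¹ = [[-228906, -459270], [137781, 276291]].
The requested entry is 276291.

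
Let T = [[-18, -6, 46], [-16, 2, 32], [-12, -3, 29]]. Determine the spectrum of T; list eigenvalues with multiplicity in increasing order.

Characteristic polynomial: p(μ) = μ^3 - 13μ^2 + 52μ - 60 = (μ - 6)(μ - 5)(μ - 2).
Roots (with multiplicity): 2, 5, 6.

2, 5, 6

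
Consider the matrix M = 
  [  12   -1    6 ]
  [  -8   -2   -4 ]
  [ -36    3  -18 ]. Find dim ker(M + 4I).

M + 4I = [[16, -1, 6], [-8, 2, -4], [-36, 3, -14]].
This matrix has rank 2, so its null space has dimension 3 − 2 = 1.

1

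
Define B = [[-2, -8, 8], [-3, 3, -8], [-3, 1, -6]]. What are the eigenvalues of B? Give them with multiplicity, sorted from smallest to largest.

-5, -2, 2

Characteristic polynomial: p(t) = t^3 + 5t^2 - 4t - 20 = (t - 2)(t + 2)(t + 5).
Roots (with multiplicity): -5, -2, 2.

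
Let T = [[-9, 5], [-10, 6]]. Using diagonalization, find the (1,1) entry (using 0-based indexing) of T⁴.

Characteristic polynomial: μ^2 + 3μ - 4 = (μ - 1)(μ + 4), so the eigenvalues are -4, 1.
μ=1: eigenvector (1, 2).
μ=-4: eigenvector (-1, -1).
P = [[1, -1], [2, -1]], D = diag(1, -4), P⁻¹ = [[-1, 1], [-2, 1]].
T⁴ = P·diag(1, 256)·P⁻¹ = [[511, -255], [510, -254]].
The requested entry is -254.

-254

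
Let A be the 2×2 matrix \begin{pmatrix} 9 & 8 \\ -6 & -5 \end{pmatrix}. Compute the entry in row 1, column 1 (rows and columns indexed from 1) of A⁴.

Characteristic polynomial: r^2 - 4r + 3 = (r - 3)(r - 1), so the eigenvalues are 1, 3.
r=3: eigenvector (4, -3).
r=1: eigenvector (-1, 1).
P = [[4, -1], [-3, 1]], D = diag(3, 1), P⁻¹ = [[1, 1], [3, 4]].
A⁴ = P·diag(81, 1)·P⁻¹ = [[321, 320], [-240, -239]].
The requested entry is 321.

321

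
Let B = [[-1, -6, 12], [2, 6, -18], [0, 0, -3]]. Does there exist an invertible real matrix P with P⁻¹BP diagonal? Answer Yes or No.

Yes

Characteristic polynomial: p(s) = s^3 - 2s^2 - 9s + 18 = (s - 3)(s - 2)(s + 3).
All 3 eigenvalues are distinct, so B is diagonalizable.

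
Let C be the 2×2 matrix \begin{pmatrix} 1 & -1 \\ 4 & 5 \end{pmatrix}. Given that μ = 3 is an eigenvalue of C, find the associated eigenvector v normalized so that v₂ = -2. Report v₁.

1

C − 3I = [[-2, -1], [4, 2]].
Solving (C − 3I)v = 0 gives the eigenspace spanned by (1, -2).
With v₂ = -2, v = (1, -2), so v₁ = 1.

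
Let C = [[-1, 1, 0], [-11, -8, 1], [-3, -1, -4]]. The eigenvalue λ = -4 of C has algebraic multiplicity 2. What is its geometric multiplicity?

C + 4I = [[3, 1, 0], [-11, -4, 1], [-3, -1, 0]].
This matrix has rank 2, so its null space has dimension 3 − 2 = 1.

1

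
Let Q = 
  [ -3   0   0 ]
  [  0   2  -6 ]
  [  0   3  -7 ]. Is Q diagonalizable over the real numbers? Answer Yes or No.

Yes

Characteristic polynomial: p(r) = r^3 + 8r^2 + 19r + 12 = (r + 1)(r + 3)(r + 4).
All 3 eigenvalues are distinct, so Q is diagonalizable.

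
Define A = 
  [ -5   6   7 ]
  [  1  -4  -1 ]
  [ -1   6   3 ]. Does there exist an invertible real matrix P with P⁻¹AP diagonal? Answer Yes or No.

Characteristic polynomial: p(t) = t^3 + 6t^2 - 32 = (t - 2)(t + 4)^2.
t = -4 has algebraic multiplicity 2; rank(A + 4I) = 2, so geometric multiplicity = 1.
Geometric multiplicity < algebraic multiplicity, so A is not diagonalizable.

No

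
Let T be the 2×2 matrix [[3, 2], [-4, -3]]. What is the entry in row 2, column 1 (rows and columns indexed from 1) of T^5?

-4

Characteristic polynomial: s^2 - 1 = (s - 1)(s + 1), so the eigenvalues are -1, 1.
s=-1: eigenvector (-1, 2).
s=1: eigenvector (-1, 1).
P = [[-1, -1], [2, 1]], D = diag(-1, 1), P⁻¹ = [[1, 1], [-2, -1]].
T⁵ = P·diag(-1, 1)·P⁻¹ = [[3, 2], [-4, -3]].
The requested entry is -4.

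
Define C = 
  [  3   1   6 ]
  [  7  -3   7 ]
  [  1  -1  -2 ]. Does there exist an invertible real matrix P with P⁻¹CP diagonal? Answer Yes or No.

No

Characteristic polynomial: p(s) = s^3 + 2s^2 - 15s - 36 = (s - 4)(s + 3)^2.
s = -3 has algebraic multiplicity 2; rank(C + 3I) = 2, so geometric multiplicity = 1.
Geometric multiplicity < algebraic multiplicity, so C is not diagonalizable.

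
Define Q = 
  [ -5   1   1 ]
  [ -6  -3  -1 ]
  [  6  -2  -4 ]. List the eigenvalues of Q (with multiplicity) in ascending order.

-5, -5, -2

Characteristic polynomial: p(r) = r^3 + 12r^2 + 45r + 50 = (r + 2)(r + 5)^2.
Roots (with multiplicity): -5, -5, -2.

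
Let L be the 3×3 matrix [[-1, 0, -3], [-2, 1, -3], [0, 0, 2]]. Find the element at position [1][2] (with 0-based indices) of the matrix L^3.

-9

Characteristic polynomial: μ^3 - 2μ^2 - μ + 2 = (μ - 2)(μ - 1)(μ + 1), so the eigenvalues are -1, 1, 2.
μ=-1: eigenvector (1, 1, 0).
μ=1: eigenvector (0, 1, 0).
μ=2: eigenvector (-1, -1, 1).
P = [[1, 0, -1], [1, 1, -1], [0, 0, 1]], D = diag(-1, 1, 2), P⁻¹ = [[1, 0, 1], [-1, 1, 0], [0, 0, 1]].
L³ = P·diag(-1, 1, 8)·P⁻¹ = [[-1, 0, -9], [-2, 1, -9], [0, 0, 8]].
The requested entry is -9.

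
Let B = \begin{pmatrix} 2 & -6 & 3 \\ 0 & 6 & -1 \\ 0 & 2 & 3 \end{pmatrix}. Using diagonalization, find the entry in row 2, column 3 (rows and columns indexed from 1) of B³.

Characteristic polynomial: s^3 - 11s^2 + 38s - 40 = (s - 5)(s - 4)(s - 2), so the eigenvalues are 2, 4, 5.
s=2: eigenvector (1, 0, 0).
s=4: eigenvector (0, 1, 2).
s=5: eigenvector (1, -1, -1).
P = [[1, 0, 1], [0, 1, -1], [0, 2, -1]], D = diag(2, 4, 5), P⁻¹ = [[1, 2, -1], [0, -1, 1], [0, -2, 1]].
B³ = P·diag(8, 64, 125)·P⁻¹ = [[8, -234, 117], [0, 186, -61], [0, 122, 3]].
The requested entry is -61.

-61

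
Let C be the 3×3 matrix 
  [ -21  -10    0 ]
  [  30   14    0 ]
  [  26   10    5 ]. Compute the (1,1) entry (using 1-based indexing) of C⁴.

Characteristic polynomial: λ^3 + 2λ^2 - 29λ - 30 = (λ - 5)(λ + 1)(λ + 6), so the eigenvalues are -6, -1, 5.
λ=5: eigenvector (0, 0, 1).
λ=-6: eigenvector (2, -3, -2).
λ=-1: eigenvector (1, -2, -1).
P = [[0, 2, 1], [0, -3, -2], [1, -2, -1]], D = diag(5, -6, -1), P⁻¹ = [[1, 0, 1], [2, 1, 0], [-3, -2, 0]].
C⁴ = P·diag(625, 1296, 1)·P⁻¹ = [[5181, 2590, 0], [-7770, -3884, 0], [-4556, -2590, 625]].
The requested entry is 5181.

5181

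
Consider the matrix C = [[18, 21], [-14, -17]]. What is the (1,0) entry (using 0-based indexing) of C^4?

Characteristic polynomial: s^2 - s - 12 = (s - 4)(s + 3), so the eigenvalues are -3, 4.
s=-3: eigenvector (1, -1).
s=4: eigenvector (3, -2).
P = [[1, 3], [-1, -2]], D = diag(-3, 4), P⁻¹ = [[-2, -3], [1, 1]].
C⁴ = P·diag(81, 256)·P⁻¹ = [[606, 525], [-350, -269]].
The requested entry is -350.

-350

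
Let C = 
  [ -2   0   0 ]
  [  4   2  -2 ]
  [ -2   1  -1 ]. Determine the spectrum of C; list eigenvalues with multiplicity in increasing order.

-2, 0, 1

Characteristic polynomial: p(t) = t^3 + t^2 - 2t = t(t - 1)(t + 2).
Roots (with multiplicity): -2, 0, 1.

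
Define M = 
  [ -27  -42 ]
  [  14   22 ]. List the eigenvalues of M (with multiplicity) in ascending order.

Characteristic polynomial: p(t) = t^2 + 5t - 6 = (t - 1)(t + 6).
Roots (with multiplicity): -6, 1.

-6, 1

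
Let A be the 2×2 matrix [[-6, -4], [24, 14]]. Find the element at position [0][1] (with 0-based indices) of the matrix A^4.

Characteristic polynomial: λ^2 - 8λ + 12 = (λ - 6)(λ - 2), so the eigenvalues are 2, 6.
λ=2: eigenvector (1, -2).
λ=6: eigenvector (-1, 3).
P = [[1, -1], [-2, 3]], D = diag(2, 6), P⁻¹ = [[3, 1], [2, 1]].
A⁴ = P·diag(16, 1296)·P⁻¹ = [[-2544, -1280], [7680, 3856]].
The requested entry is -1280.

-1280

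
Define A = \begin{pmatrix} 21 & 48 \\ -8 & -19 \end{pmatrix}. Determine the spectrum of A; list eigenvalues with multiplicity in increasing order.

-3, 5

Characteristic polynomial: p(s) = s^2 - 2s - 15 = (s - 5)(s + 3).
Roots (with multiplicity): -3, 5.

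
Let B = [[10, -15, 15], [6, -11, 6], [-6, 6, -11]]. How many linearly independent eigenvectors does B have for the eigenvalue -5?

2

B + 5I = [[15, -15, 15], [6, -6, 6], [-6, 6, -6]].
This matrix has rank 1, so its null space has dimension 3 − 1 = 2.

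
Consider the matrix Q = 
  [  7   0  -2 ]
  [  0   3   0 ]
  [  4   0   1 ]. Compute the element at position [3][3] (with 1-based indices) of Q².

Characteristic polynomial: μ^3 - 11μ^2 + 39μ - 45 = (μ - 5)(μ - 3)^2, so the eigenvalues are 3, 3, 5.
μ=3: eigenvector (-1, -2, -2).
μ=3: eigenvector (0, 1, 0).
μ=5: eigenvector (1, 0, 1).
P = [[-1, 0, 1], [-2, 1, 0], [-2, 0, 1]], D = diag(3, 3, 5), P⁻¹ = [[1, 0, -1], [2, 1, -2], [2, 0, -1]].
Q² = P·diag(9, 9, 25)·P⁻¹ = [[41, 0, -16], [0, 9, 0], [32, 0, -7]].
The requested entry is -7.

-7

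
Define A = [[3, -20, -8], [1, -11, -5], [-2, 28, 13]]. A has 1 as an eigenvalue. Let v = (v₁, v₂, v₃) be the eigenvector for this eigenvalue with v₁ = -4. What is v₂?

-2

A − 1I = [[2, -20, -8], [1, -12, -5], [-2, 28, 12]].
Solving (A − 1I)v = 0 gives the eigenspace spanned by (-4, -2, 4).
With v₁ = -4, v = (-4, -2, 4), so v₂ = -2.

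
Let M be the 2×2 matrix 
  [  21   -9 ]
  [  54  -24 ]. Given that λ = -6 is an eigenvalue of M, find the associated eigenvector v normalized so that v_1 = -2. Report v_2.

-6

M + 6I = [[27, -9], [54, -18]].
Solving (M + 6I)v = 0 gives the eigenspace spanned by (-2, -6).
With v_1 = -2, v = (-2, -6), so v_2 = -6.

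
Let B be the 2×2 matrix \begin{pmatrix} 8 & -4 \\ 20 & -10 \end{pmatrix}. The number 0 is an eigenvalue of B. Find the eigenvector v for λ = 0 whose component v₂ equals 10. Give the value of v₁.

B = [[8, -4], [20, -10]].
Solving (B)v = 0 gives the eigenspace spanned by (5, 10).
With v₂ = 10, v = (5, 10), so v₁ = 5.

5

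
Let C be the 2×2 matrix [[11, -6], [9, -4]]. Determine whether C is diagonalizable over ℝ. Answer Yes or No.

Yes

Characteristic polynomial: p(r) = r^2 - 7r + 10 = (r - 5)(r - 2).
All 2 eigenvalues are distinct, so C is diagonalizable.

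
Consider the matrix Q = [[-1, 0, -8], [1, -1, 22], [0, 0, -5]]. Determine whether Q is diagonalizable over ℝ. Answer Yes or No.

Characteristic polynomial: p(μ) = μ^3 + 7μ^2 + 11μ + 5 = (μ + 1)^2(μ + 5).
μ = -1 has algebraic multiplicity 2; rank(Q + 1I) = 2, so geometric multiplicity = 1.
Geometric multiplicity < algebraic multiplicity, so Q is not diagonalizable.

No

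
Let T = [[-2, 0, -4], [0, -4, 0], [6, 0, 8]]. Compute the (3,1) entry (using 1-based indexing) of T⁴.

720

Characteristic polynomial: s^3 - 2s^2 - 16s + 32 = (s - 4)(s - 2)(s + 4), so the eigenvalues are -4, 2, 4.
s=2: eigenvector (1, 0, -1).
s=-4: eigenvector (0, 1, 0).
s=4: eigenvector (-2, 0, 3).
P = [[1, 0, -2], [0, 1, 0], [-1, 0, 3]], D = diag(2, -4, 4), P⁻¹ = [[3, 0, 2], [0, 1, 0], [1, 0, 1]].
T⁴ = P·diag(16, 256, 256)·P⁻¹ = [[-464, 0, -480], [0, 256, 0], [720, 0, 736]].
The requested entry is 720.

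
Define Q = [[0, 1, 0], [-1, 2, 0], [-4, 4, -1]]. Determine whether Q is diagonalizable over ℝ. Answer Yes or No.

Characteristic polynomial: p(λ) = λ^3 - λ^2 - λ + 1 = (λ - 1)^2(λ + 1).
λ = 1 has algebraic multiplicity 2; rank(Q − 1I) = 2, so geometric multiplicity = 1.
Geometric multiplicity < algebraic multiplicity, so Q is not diagonalizable.

No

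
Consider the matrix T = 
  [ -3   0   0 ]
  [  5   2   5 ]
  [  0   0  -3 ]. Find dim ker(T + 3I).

T + 3I = [[0, 0, 0], [5, 5, 5], [0, 0, 0]].
This matrix has rank 1, so its null space has dimension 3 − 1 = 2.

2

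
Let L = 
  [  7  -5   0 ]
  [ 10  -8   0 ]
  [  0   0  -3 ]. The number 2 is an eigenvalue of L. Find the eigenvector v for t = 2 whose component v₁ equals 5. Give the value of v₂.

L − 2I = [[5, -5, 0], [10, -10, 0], [0, 0, -5]].
Solving (L − 2I)v = 0 gives the eigenspace spanned by (5, 5, 0).
With v₁ = 5, v = (5, 5, 0), so v₂ = 5.

5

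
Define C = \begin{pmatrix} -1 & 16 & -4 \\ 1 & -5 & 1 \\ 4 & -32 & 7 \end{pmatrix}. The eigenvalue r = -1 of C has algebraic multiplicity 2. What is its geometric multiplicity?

C + 1I = [[0, 16, -4], [1, -4, 1], [4, -32, 8]].
This matrix has rank 2, so its null space has dimension 3 − 2 = 1.

1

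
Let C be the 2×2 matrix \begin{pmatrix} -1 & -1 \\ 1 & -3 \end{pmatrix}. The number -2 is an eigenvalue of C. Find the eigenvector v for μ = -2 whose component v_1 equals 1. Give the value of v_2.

C + 2I = [[1, -1], [1, -1]].
Solving (C + 2I)v = 0 gives the eigenspace spanned by (1, 1).
With v_1 = 1, v = (1, 1), so v_2 = 1.

1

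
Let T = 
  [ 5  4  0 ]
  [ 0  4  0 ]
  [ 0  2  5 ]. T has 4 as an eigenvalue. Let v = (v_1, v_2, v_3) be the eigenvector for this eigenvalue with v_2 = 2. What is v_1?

T − 4I = [[1, 4, 0], [0, 0, 0], [0, 2, 1]].
Solving (T − 4I)v = 0 gives the eigenspace spanned by (-8, 2, -4).
With v_2 = 2, v = (-8, 2, -4), so v_1 = -8.

-8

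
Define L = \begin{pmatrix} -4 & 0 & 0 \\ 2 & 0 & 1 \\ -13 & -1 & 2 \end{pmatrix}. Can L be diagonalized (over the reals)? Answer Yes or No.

No

Characteristic polynomial: p(t) = t^3 + 2t^2 - 7t + 4 = (t - 1)^2(t + 4).
t = 1 has algebraic multiplicity 2; rank(L − 1I) = 2, so geometric multiplicity = 1.
Geometric multiplicity < algebraic multiplicity, so L is not diagonalizable.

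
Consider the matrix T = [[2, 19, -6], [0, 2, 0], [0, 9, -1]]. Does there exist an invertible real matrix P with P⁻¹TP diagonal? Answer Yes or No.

No

Characteristic polynomial: p(s) = s^3 - 3s^2 + 4 = (s - 2)^2(s + 1).
s = 2 has algebraic multiplicity 2; rank(T − 2I) = 2, so geometric multiplicity = 1.
Geometric multiplicity < algebraic multiplicity, so T is not diagonalizable.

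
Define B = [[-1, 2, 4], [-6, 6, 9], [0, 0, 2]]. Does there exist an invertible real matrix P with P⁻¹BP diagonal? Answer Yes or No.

Characteristic polynomial: p(t) = t^3 - 7t^2 + 16t - 12 = (t - 3)(t - 2)^2.
t = 2 has algebraic multiplicity 2; rank(B − 2I) = 2, so geometric multiplicity = 1.
Geometric multiplicity < algebraic multiplicity, so B is not diagonalizable.

No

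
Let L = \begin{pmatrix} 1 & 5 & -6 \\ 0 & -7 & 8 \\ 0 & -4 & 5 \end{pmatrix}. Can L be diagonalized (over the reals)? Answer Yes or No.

No

Characteristic polynomial: p(μ) = μ^3 + μ^2 - 5μ + 3 = (μ - 1)^2(μ + 3).
μ = 1 has algebraic multiplicity 2; rank(L − 1I) = 2, so geometric multiplicity = 1.
Geometric multiplicity < algebraic multiplicity, so L is not diagonalizable.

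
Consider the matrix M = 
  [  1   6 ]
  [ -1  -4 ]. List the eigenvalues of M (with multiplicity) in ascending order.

Characteristic polynomial: p(r) = r^2 + 3r + 2 = (r + 1)(r + 2).
Roots (with multiplicity): -2, -1.

-2, -1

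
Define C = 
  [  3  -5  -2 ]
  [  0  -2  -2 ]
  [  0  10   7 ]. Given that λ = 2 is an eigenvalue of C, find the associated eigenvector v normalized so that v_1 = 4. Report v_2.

4

C − 2I = [[1, -5, -2], [0, -4, -2], [0, 10, 5]].
Solving (C − 2I)v = 0 gives the eigenspace spanned by (4, 4, -8).
With v_1 = 4, v = (4, 4, -8), so v_2 = 4.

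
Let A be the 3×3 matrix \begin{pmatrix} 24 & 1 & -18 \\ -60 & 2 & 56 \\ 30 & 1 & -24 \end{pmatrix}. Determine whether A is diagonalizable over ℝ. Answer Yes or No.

No

Characteristic polynomial: p(r) = r^3 - 2r^2 - 32r + 96 = (r - 4)^2(r + 6).
r = 4 has algebraic multiplicity 2; rank(A − 4I) = 2, so geometric multiplicity = 1.
Geometric multiplicity < algebraic multiplicity, so A is not diagonalizable.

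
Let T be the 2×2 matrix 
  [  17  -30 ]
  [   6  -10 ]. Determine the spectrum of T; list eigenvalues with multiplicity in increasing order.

2, 5

Characteristic polynomial: p(λ) = λ^2 - 7λ + 10 = (λ - 5)(λ - 2).
Roots (with multiplicity): 2, 5.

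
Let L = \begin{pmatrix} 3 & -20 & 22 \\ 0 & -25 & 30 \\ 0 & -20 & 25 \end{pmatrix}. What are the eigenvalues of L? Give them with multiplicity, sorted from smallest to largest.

Characteristic polynomial: p(μ) = μ^3 - 3μ^2 - 25μ + 75 = (μ - 5)(μ - 3)(μ + 5).
Roots (with multiplicity): -5, 3, 5.

-5, 3, 5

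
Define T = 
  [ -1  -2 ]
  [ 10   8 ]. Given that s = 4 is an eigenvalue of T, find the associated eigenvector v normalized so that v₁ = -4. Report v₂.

10

T − 4I = [[-5, -2], [10, 4]].
Solving (T − 4I)v = 0 gives the eigenspace spanned by (-4, 10).
With v₁ = -4, v = (-4, 10), so v₂ = 10.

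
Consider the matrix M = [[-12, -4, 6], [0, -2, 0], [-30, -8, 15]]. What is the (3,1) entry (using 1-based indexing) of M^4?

-810

Characteristic polynomial: λ^3 - λ^2 - 6λ = λ(λ - 3)(λ + 2), so the eigenvalues are -2, 0, 3.
λ=-2: eigenvector (2, 1, 4).
λ=0: eigenvector (1, 0, 2).
λ=3: eigenvector (2, 0, 5).
P = [[2, 1, 2], [1, 0, 0], [4, 2, 5]], D = diag(-2, 0, 3), P⁻¹ = [[0, 1, 0], [5, -2, -2], [-2, 0, 1]].
M⁴ = P·diag(16, 0, 81)·P⁻¹ = [[-324, 32, 162], [0, 16, 0], [-810, 64, 405]].
The requested entry is -810.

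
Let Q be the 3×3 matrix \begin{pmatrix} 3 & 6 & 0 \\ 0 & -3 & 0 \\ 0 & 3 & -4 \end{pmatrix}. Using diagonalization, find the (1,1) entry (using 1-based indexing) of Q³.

Characteristic polynomial: s^3 + 4s^2 - 9s - 36 = (s - 3)(s + 3)(s + 4), so the eigenvalues are -4, -3, 3.
s=3: eigenvector (1, 0, 0).
s=-3: eigenvector (-1, 1, 3).
s=-4: eigenvector (0, 0, 1).
P = [[1, -1, 0], [0, 1, 0], [0, 3, 1]], D = diag(3, -3, -4), P⁻¹ = [[1, 1, 0], [0, 1, 0], [0, -3, 1]].
Q³ = P·diag(27, -27, -64)·P⁻¹ = [[27, 54, 0], [0, -27, 0], [0, 111, -64]].
The requested entry is 27.

27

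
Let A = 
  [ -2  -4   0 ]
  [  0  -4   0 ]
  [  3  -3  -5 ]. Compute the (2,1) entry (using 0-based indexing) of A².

Characteristic polynomial: μ^3 + 11μ^2 + 38μ + 40 = (μ + 2)(μ + 4)(μ + 5), so the eigenvalues are -5, -4, -2.
μ=-2: eigenvector (1, 0, 1).
μ=-4: eigenvector (2, 1, 3).
μ=-5: eigenvector (0, 0, 1).
P = [[1, 2, 0], [0, 1, 0], [1, 3, 1]], D = diag(-2, -4, -5), P⁻¹ = [[1, -2, 0], [0, 1, 0], [-1, -1, 1]].
A² = P·diag(4, 16, 25)·P⁻¹ = [[4, 24, 0], [0, 16, 0], [-21, 15, 25]].
The requested entry is 15.

15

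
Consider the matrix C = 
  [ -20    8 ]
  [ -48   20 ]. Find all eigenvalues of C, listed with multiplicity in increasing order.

Characteristic polynomial: p(μ) = μ^2 - 16 = (μ - 4)(μ + 4).
Roots (with multiplicity): -4, 4.

-4, 4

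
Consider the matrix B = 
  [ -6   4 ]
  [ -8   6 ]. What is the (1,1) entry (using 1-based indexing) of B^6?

Characteristic polynomial: s^2 - 4 = (s - 2)(s + 2), so the eigenvalues are -2, 2.
s=-2: eigenvector (1, 1).
s=2: eigenvector (1, 2).
P = [[1, 1], [1, 2]], D = diag(-2, 2), P⁻¹ = [[2, -1], [-1, 1]].
B⁶ = P·diag(64, 64)·P⁻¹ = [[64, 0], [0, 64]].
The requested entry is 64.

64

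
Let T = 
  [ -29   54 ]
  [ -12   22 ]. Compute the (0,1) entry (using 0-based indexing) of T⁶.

Characteristic polynomial: s^2 + 7s + 10 = (s + 2)(s + 5), so the eigenvalues are -5, -2.
s=-5: eigenvector (9, 4).
s=-2: eigenvector (2, 1).
P = [[9, 2], [4, 1]], D = diag(-5, -2), P⁻¹ = [[1, -2], [-4, 9]].
T⁶ = P·diag(15625, 64)·P⁻¹ = [[140113, -280098], [62244, -124424]].
The requested entry is -280098.

-280098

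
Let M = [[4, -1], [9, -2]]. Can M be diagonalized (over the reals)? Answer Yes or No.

No

Characteristic polynomial: p(t) = t^2 - 2t + 1 = (t - 1)^2.
t = 1 has algebraic multiplicity 2; rank(M − 1I) = 1, so geometric multiplicity = 1.
Geometric multiplicity < algebraic multiplicity, so M is not diagonalizable.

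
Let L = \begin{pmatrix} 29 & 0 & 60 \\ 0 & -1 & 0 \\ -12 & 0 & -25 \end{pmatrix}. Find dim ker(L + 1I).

2

L + 1I = [[30, 0, 60], [0, 0, 0], [-12, 0, -24]].
This matrix has rank 1, so its null space has dimension 3 − 1 = 2.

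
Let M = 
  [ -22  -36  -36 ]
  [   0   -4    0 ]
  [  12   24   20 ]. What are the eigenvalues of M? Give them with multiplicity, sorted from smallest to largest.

-4, -4, 2

Characteristic polynomial: p(t) = t^3 + 6t^2 - 32 = (t - 2)(t + 4)^2.
Roots (with multiplicity): -4, -4, 2.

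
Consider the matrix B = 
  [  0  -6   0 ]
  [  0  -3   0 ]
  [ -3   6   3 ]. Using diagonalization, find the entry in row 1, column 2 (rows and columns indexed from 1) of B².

Characteristic polynomial: λ^3 - 9λ = λ(λ - 3)(λ + 3), so the eigenvalues are -3, 0, 3.
λ=0: eigenvector (1, 0, 1).
λ=-3: eigenvector (2, 1, 0).
λ=3: eigenvector (0, 0, 1).
P = [[1, 2, 0], [0, 1, 0], [1, 0, 1]], D = diag(0, -3, 3), P⁻¹ = [[1, -2, 0], [0, 1, 0], [-1, 2, 1]].
B² = P·diag(0, 9, 9)·P⁻¹ = [[0, 18, 0], [0, 9, 0], [-9, 18, 9]].
The requested entry is 18.

18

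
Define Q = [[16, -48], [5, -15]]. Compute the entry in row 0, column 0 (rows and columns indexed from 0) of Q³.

16

Characteristic polynomial: s^2 - s = s(s - 1), so the eigenvalues are 0, 1.
s=0: eigenvector (3, 1).
s=1: eigenvector (16, 5).
P = [[3, 16], [1, 5]], D = diag(0, 1), P⁻¹ = [[-5, 16], [1, -3]].
Q³ = P·diag(0, 1)·P⁻¹ = [[16, -48], [5, -15]].
The requested entry is 16.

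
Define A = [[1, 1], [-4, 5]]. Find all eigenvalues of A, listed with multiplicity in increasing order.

3, 3

Characteristic polynomial: p(r) = r^2 - 6r + 9 = (r - 3)^2.
Roots (with multiplicity): 3, 3.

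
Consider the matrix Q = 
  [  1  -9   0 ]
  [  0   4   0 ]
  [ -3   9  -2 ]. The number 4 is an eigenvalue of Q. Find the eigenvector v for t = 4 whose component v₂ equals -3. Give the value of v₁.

Q − 4I = [[-3, -9, 0], [0, 0, 0], [-3, 9, -6]].
Solving (Q − 4I)v = 0 gives the eigenspace spanned by (9, -3, -9).
With v₂ = -3, v = (9, -3, -9), so v₁ = 9.

9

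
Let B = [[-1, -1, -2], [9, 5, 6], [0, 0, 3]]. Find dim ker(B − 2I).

1

B − 2I = [[-3, -1, -2], [9, 3, 6], [0, 0, 1]].
This matrix has rank 2, so its null space has dimension 3 − 2 = 1.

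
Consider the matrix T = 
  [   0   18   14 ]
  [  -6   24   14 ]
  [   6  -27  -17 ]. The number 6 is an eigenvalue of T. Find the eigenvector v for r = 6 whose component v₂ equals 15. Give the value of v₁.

T − 6I = [[-6, 18, 14], [-6, 18, 14], [6, -27, -23]].
Solving (T − 6I)v = 0 gives the eigenspace spanned by (10, 15, -15).
With v₂ = 15, v = (10, 15, -15), so v₁ = 10.

10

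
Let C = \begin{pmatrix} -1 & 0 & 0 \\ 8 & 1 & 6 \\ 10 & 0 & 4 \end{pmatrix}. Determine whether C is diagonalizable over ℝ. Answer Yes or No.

Characteristic polynomial: p(s) = s^3 - 4s^2 - s + 4 = (s - 4)(s - 1)(s + 1).
All 3 eigenvalues are distinct, so C is diagonalizable.

Yes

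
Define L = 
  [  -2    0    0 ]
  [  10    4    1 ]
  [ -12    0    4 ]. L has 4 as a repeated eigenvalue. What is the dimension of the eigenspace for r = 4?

L − 4I = [[-6, 0, 0], [10, 0, 1], [-12, 0, 0]].
This matrix has rank 2, so its null space has dimension 3 − 2 = 1.

1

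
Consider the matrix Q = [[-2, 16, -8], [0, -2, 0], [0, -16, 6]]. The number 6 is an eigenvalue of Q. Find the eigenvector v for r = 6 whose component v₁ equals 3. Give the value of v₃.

Q − 6I = [[-8, 16, -8], [0, -8, 0], [0, -16, 0]].
Solving (Q − 6I)v = 0 gives the eigenspace spanned by (3, 0, -3).
With v₁ = 3, v = (3, 0, -3), so v₃ = -3.

-3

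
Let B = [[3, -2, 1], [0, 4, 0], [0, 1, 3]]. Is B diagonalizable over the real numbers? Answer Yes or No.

No

Characteristic polynomial: p(t) = t^3 - 10t^2 + 33t - 36 = (t - 4)(t - 3)^2.
t = 3 has algebraic multiplicity 2; rank(B − 3I) = 2, so geometric multiplicity = 1.
Geometric multiplicity < algebraic multiplicity, so B is not diagonalizable.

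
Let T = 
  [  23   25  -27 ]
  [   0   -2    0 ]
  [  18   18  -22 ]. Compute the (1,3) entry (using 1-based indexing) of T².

-27

Characteristic polynomial: s^3 + s^2 - 22s - 40 = (s - 5)(s + 2)(s + 4), so the eigenvalues are -4, -2, 5.
s=5: eigenvector (-3, 0, -2).
s=-2: eigenvector (-1, 1, 0).
s=-4: eigenvector (-1, 0, -1).
P = [[-3, -1, -1], [0, 1, 0], [-2, 0, -1]], D = diag(5, -2, -4), P⁻¹ = [[-1, -1, 1], [0, 1, 0], [2, 2, -3]].
T² = P·diag(25, 4, 16)·P⁻¹ = [[43, 39, -27], [0, 4, 0], [18, 18, -2]].
The requested entry is -27.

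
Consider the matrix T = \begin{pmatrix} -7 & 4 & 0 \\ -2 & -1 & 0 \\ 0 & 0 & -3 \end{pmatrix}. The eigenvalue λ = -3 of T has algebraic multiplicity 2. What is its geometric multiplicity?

T + 3I = [[-4, 4, 0], [-2, 2, 0], [0, 0, 0]].
This matrix has rank 1, so its null space has dimension 3 − 1 = 2.

2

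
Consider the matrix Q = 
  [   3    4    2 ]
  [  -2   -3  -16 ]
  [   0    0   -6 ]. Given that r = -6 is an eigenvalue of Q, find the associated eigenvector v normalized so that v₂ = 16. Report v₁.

-8

Q + 6I = [[9, 4, 2], [-2, 3, -16], [0, 0, 0]].
Solving (Q + 6I)v = 0 gives the eigenspace spanned by (-8, 16, 4).
With v₂ = 16, v = (-8, 16, 4), so v₁ = -8.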